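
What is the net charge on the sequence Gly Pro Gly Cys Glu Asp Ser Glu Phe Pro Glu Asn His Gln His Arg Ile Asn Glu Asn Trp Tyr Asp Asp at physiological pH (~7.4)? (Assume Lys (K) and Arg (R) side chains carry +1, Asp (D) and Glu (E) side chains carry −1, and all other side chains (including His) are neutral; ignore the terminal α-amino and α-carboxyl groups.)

Positive (K, R): Arg16 → +1.
Negative (D, E): Glu5, Asp6, Glu8, Glu11, Glu19, Asp23, Asp24 → −7.
Net charge = (+1) + (−7) = −6.

-6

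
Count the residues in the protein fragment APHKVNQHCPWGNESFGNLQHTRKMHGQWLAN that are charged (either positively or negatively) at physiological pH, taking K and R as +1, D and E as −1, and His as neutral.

Charged side chains at pH ~7.4: K, R (positive); D, E (negative).
Matching residues: K4, E14, R23, K24.

4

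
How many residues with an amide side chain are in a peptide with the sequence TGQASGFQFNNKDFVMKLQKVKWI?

5

Asparagine (N) and glutamine (Q) have uncharged amide side chains.
Matching residues: Q3, Q8, N10, N11, Q19.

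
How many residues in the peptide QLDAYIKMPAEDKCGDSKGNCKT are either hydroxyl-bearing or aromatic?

Hydroxyl-bearing: S, T, Y. Aromatic: F, W, Y.
Hydroxyl-bearing residues here: Y5, S17, T23 (3).
Aromatic residues here: Y5 (1).
Y is in both groups, so the 1 Y residue must not be double-counted.
Total = 3 + 1 − 1 = 3.

3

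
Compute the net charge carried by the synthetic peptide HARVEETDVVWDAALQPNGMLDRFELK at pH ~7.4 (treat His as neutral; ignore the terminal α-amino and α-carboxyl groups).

Near pH 7.4, K and R contribute +1 each, D and E contribute −1 each, and every other side chain (His included, as stated) is uncharged.
Positive (K, R): R3, R23, K27 → +3.
Negative (D, E): E5, E6, D8, D12, D22, E25 → −6.
Net charge = (+3) + (−6) = −3.

-3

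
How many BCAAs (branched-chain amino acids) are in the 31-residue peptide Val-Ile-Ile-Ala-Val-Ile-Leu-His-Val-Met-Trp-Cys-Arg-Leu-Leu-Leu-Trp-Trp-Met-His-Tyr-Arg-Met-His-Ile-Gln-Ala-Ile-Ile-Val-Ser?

The BCAAs are Val, Leu, and Ile — aliphatic side chains with a branch point.
Matching residues: Val1, Ile2, Ile3, Val5, Ile6, Leu7, Val9, Leu14, Leu15, Leu16, Ile25, Ile28, Ile29, Val30.

14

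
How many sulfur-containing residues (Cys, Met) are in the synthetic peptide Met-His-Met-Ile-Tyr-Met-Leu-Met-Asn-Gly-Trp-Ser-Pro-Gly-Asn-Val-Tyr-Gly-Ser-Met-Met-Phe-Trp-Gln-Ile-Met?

Matching residues: Met1, Met3, Met6, Met8, Met20, Met21, Met26.

7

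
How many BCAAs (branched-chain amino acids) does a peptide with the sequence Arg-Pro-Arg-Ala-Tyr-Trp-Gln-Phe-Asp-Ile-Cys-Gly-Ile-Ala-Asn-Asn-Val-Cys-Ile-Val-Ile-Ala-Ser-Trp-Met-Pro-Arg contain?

Valine (V), leucine (L), and isoleucine (I) are the branched-chain amino acids.
Matching residues: Ile10, Ile13, Val17, Ile19, Val20, Ile21.

6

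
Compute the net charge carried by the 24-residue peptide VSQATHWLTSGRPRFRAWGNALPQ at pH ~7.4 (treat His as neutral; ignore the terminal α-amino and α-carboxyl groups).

At pH ~7.4 the Lys and Arg side chains are protonated (+1), the Asp and Glu side chains are deprotonated (−1), and with His taken as neutral all other side chains carry no charge.
Positive (K, R): R12, R14, R16 → +3.
Negative (D, E): none → −0.
Net charge = (+3) + (−0) = +3.

+3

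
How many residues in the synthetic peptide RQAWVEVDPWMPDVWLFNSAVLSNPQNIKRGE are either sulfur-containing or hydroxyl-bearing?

Sulfur-containing: C, M. Hydroxyl-bearing: S, T, Y.
Sulfur-containing residues here: M11 (1).
Hydroxyl-bearing residues here: S19, S23 (2).
The two groups share no amino acid, so total = 1 + 2 = 3.

3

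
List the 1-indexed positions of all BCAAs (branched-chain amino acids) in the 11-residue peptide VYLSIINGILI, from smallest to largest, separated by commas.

Valine (V), leucine (L), and isoleucine (I) are the branched-chain amino acids.
Matching residues: V1, L3, I5, I6, I9, L10, I11.

1, 3, 5, 6, 9, 10, 11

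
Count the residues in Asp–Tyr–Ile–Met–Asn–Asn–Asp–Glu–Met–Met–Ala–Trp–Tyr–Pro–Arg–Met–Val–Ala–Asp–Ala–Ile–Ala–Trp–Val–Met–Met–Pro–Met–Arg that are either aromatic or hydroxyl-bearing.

Aromatic: F, W, Y. Hydroxyl-bearing: S, T, Y.
Aromatic residues here: Tyr2, Trp12, Tyr13, Trp23 (4).
Hydroxyl-bearing residues here: Tyr2, Tyr13 (2).
Y is in both groups, so the 2 Y residues must not be double-counted.
Total = 4 + 2 − 2 = 4.

4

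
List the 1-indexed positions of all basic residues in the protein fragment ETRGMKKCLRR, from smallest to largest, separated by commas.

The basic amino acids are Lys (K), Arg (R), and His (H).
Matching residues: R3, K6, K7, R10, R11.

3, 6, 7, 10, 11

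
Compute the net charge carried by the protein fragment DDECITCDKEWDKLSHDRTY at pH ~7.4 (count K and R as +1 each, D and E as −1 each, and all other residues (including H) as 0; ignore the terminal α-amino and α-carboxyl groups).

Positive (K, R): K9, K13, R18 → +3.
Negative (D, E): D1, D2, E3, D8, E10, D12, D17 → −7.
Net charge = (+3) + (−7) = −4.

-4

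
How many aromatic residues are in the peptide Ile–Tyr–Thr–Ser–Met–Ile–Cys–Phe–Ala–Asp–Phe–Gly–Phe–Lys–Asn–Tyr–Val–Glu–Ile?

F, W, and Y each carry an aromatic ring on the side chain.
Matching residues: Tyr2, Phe8, Phe11, Phe13, Tyr16.

5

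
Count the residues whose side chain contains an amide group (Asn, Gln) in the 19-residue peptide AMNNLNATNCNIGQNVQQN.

10

Matching residues: N3, N4, N6, N9, N11, Q14, N15, Q17, Q18, N19.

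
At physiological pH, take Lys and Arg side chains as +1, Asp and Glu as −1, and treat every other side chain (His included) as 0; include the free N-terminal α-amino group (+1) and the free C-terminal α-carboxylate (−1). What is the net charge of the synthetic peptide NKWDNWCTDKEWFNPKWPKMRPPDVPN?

+1

Positive (K, R): K2, K10, K16, K19, R21 → +5.
Negative (D, E): D4, D9, E11, D24 → −4.
The N-terminus (+1) and C-terminus (−1) cancel.
Net charge = (+5) + (−4) = +1.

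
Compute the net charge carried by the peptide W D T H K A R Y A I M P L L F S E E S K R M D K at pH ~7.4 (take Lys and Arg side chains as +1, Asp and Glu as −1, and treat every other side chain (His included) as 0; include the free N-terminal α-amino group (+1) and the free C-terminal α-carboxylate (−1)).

Positive (K, R): K5, R7, K20, R21, K24 → +5.
Negative (D, E): D2, E17, E18, D23 → −4.
The N-terminus (+1) and C-terminus (−1) cancel.
Net charge = (+5) + (−4) = +1.

+1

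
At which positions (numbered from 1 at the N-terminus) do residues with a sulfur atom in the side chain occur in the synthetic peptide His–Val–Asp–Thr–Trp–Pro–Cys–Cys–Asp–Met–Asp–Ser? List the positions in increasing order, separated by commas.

Only Cys (C) and Met (M) have a sulfur atom in the side chain.
Matching residues: Cys7, Cys8, Met10.

7, 8, 10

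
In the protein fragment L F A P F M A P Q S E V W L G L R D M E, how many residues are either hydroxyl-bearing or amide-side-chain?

Hydroxyl-bearing: S, T, Y. Amide-side-chain: N, Q.
Hydroxyl-bearing residues here: S10 (1).
Amide-side-chain residues here: Q9 (1).
The two groups share no amino acid, so total = 1 + 1 = 2.

2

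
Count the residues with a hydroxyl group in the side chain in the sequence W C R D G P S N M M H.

S, T, and Y are the three residues with a side-chain hydroxyl.
Matching residues: S7.

1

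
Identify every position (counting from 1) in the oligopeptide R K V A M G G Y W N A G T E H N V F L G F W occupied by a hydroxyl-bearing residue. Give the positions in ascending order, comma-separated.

8, 13

The –OH-bearing residues are Ser, Thr (aliphatic alcohols), and Tyr (phenol).
Matching residues: Y8, T13.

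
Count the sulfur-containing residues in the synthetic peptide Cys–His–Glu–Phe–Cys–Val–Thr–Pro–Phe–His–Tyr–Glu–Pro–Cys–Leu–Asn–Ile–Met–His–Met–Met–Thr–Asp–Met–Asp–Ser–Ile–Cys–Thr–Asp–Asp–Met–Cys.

10

The sulfur-bearing residues are cysteine (–SH) and methionine (–S–CH₃).
Matching residues: Cys1, Cys5, Cys14, Met18, Met20, Met21, Met24, Cys28, Met32, Cys33.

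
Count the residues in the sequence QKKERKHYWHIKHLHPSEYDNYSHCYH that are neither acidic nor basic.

Acidic: D, E. Basic: K, R, H. All other residues are neither.
Matching residues: Q1, Y8, W9, I11, L14, P16, S17, Y19, N21, Y22, S23, C25, Y26.

13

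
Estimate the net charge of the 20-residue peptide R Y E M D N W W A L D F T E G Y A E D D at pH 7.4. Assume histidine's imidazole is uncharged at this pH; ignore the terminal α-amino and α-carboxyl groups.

-6

Near pH 7.4, K and R contribute +1 each, D and E contribute −1 each, and every other side chain (His included, as stated) is uncharged.
Positive (K, R): R1 → +1.
Negative (D, E): E3, D5, D11, E14, E18, D19, D20 → −7.
Net charge = (+1) + (−7) = −6.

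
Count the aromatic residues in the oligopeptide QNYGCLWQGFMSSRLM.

3

The aromatic amino acids are Phe (F, benzyl), Trp (W, indole), and Tyr (Y, phenol).
Matching residues: Y3, W7, F10.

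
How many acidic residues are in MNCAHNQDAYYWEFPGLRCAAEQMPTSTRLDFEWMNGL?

5

Aspartate (D) and glutamate (E) have carboxylic-acid side chains and are the acidic amino acids.
Matching residues: D8, E13, E22, D31, E33.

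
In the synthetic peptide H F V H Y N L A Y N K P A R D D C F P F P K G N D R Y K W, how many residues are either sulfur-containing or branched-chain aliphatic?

3

Sulfur-containing: C, M. Branched-chain aliphatic: I, L, V.
Sulfur-containing residues here: C17 (1).
Branched-chain aliphatic residues here: V3, L7 (2).
The two groups share no amino acid, so total = 1 + 2 = 3.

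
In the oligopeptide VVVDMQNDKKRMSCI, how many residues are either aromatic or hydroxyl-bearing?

Aromatic: F, W, Y. Hydroxyl-bearing: S, T, Y.
Aromatic residues here: none (0).
Hydroxyl-bearing residues here: S13 (1).
(Y belongs to both groups, but none appear in this sequence.) Total = 0 + 1 = 1.

1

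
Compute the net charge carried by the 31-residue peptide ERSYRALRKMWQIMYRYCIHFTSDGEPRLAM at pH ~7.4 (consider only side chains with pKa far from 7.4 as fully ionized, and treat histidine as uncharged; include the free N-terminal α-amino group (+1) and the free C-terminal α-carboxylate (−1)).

Near pH 7.4, K and R contribute +1 each, D and E contribute −1 each, and every other side chain (His included, as stated) is uncharged.
Positive (K, R): R2, R5, R8, K9, R16, R28 → +6.
Negative (D, E): E1, D24, E26 → −3.
The N-terminus (+1) and C-terminus (−1) cancel.
Net charge = (+6) + (−3) = +3.

+3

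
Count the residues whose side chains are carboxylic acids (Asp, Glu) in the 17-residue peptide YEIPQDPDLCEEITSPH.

5

Matching residues: E2, D6, D8, E11, E12.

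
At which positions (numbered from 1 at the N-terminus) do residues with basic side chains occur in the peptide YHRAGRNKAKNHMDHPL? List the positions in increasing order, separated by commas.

K, R, and H are the three residues with basic side chains (ε-amine, guanidinium, and imidazole respectively).
Matching residues: H2, R3, R6, K8, K10, H12, H15.

2, 3, 6, 8, 10, 12, 15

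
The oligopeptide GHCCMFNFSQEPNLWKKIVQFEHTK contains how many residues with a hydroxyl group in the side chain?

2

The –OH-bearing residues are Ser, Thr (aliphatic alcohols), and Tyr (phenol).
Matching residues: S9, T24.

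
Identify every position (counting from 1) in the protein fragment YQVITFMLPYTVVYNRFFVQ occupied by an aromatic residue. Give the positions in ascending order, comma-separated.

The aromatic amino acids are Phe (F, benzyl), Trp (W, indole), and Tyr (Y, phenol).
Matching residues: Y1, F6, Y10, Y14, F17, F18.

1, 6, 10, 14, 17, 18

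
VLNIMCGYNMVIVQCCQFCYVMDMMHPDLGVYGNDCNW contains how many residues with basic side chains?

The basic amino acids are Lys (K), Arg (R), and His (H).
Matching residues: H26.

1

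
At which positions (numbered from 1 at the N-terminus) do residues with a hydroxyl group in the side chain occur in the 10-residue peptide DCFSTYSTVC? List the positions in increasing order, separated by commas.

4, 5, 6, 7, 8

Serine (S), threonine (T), and tyrosine (Y) each carry a hydroxyl group on the side chain.
Matching residues: S4, T5, Y6, S7, T8.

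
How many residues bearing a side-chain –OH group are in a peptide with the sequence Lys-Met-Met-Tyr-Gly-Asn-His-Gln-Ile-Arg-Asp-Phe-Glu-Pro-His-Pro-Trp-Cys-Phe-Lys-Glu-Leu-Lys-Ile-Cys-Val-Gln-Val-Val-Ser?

Serine (S), threonine (T), and tyrosine (Y) each carry a hydroxyl group on the side chain.
Matching residues: Tyr4, Ser30.

2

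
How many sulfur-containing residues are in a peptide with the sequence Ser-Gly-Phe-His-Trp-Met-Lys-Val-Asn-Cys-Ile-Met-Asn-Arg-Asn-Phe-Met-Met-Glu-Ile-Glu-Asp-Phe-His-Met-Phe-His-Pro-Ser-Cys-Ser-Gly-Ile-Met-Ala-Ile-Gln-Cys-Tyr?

Cysteine (C, thiol) and methionine (M, thioether) are the two sulfur-containing amino acids.
Matching residues: Met6, Cys10, Met12, Met17, Met18, Met25, Cys30, Met34, Cys38.

9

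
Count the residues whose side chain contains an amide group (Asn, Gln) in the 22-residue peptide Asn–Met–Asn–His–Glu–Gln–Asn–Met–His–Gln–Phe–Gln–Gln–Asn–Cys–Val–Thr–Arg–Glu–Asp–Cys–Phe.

8

Matching residues: Asn1, Asn3, Gln6, Asn7, Gln10, Gln12, Gln13, Asn14.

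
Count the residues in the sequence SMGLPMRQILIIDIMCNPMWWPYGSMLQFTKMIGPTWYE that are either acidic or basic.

4

Acidic: D, E. Basic: H, K, R.
Acidic residues here: D13, E39 (2).
Basic residues here: R7, K31 (2).
The two groups share no amino acid, so total = 2 + 2 = 4.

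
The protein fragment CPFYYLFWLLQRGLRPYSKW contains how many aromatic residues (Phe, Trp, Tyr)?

Matching residues: F3, Y4, Y5, F7, W8, Y17, W20.

7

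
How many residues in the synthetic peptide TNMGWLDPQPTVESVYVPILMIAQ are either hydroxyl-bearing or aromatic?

5

Hydroxyl-bearing: S, T, Y. Aromatic: F, W, Y.
Hydroxyl-bearing residues here: T1, T11, S14, Y16 (4).
Aromatic residues here: W5, Y16 (2).
Y is in both groups, so the 1 Y residue must not be double-counted.
Total = 4 + 2 − 1 = 5.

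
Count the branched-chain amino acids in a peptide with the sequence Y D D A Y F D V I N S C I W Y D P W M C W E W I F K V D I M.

6

Valine (V), leucine (L), and isoleucine (I) are the branched-chain amino acids.
Matching residues: V8, I9, I13, I24, V27, I29.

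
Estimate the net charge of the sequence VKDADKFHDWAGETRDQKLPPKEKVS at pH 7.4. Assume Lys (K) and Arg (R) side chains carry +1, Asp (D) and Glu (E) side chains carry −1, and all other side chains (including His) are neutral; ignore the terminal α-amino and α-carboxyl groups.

0

Positive (K, R): K2, K6, R15, K18, K22, K24 → +6.
Negative (D, E): D3, D5, D9, E13, D16, E23 → −6.
Net charge = (+6) + (−6) = 0.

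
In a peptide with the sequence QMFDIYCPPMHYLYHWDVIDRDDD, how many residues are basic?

The basic amino acids are Lys (K), Arg (R), and His (H).
Matching residues: H11, H15, R21.

3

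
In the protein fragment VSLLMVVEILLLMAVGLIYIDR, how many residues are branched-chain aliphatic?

13

V, L, and I make up the branched-chain aliphatic group.
Matching residues: V1, L3, L4, V6, V7, I9, L10, L11, L12, V15, L17, I18, I20.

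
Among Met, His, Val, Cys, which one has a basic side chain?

K, R, and H are the three residues with basic side chains (ε-amine, guanidinium, and imidazole respectively).
Of the listed options, only His belongs to this group.

His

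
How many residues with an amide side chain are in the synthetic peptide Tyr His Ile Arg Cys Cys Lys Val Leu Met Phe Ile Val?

The amide-side-chain residues are Asn (N) and Gln (Q).
None of the 13 residues belong to this group.

0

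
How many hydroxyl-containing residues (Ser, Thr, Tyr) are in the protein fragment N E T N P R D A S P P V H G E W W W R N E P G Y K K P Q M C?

Matching residues: T3, S9, Y24.

3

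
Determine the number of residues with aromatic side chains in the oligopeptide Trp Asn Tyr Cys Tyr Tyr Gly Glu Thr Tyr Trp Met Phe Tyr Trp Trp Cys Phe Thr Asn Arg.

11

Phenylalanine (F), tryptophan (W), and tyrosine (Y) have aromatic ring side chains.
Matching residues: Trp1, Tyr3, Tyr5, Tyr6, Tyr10, Trp11, Phe13, Tyr14, Trp15, Trp16, Phe18.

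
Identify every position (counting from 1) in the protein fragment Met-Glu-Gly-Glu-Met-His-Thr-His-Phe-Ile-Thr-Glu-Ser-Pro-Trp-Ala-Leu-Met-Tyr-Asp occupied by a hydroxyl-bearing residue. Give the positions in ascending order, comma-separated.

7, 11, 13, 19

Matching residues: Thr7, Thr11, Ser13, Tyr19.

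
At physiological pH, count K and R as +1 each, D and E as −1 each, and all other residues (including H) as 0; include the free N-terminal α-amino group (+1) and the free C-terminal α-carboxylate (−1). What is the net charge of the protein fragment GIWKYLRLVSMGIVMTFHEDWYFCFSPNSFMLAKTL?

+1

Positive (K, R): K4, R7, K34 → +3.
Negative (D, E): E19, D20 → −2.
The N-terminus (+1) and C-terminus (−1) cancel.
Net charge = (+3) + (−2) = +1.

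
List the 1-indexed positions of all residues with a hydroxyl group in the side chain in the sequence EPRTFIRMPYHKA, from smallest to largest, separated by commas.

4, 10

S, T, and Y are the three residues with a side-chain hydroxyl.
Matching residues: T4, Y10.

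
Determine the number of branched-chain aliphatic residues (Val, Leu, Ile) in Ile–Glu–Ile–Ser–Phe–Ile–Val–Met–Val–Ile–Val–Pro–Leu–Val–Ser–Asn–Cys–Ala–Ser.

Matching residues: Ile1, Ile3, Ile6, Val7, Val9, Ile10, Val11, Leu13, Val14.

9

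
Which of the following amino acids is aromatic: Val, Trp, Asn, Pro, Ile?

F, W, and Y each carry an aromatic ring on the side chain.
Of the listed options, only Trp belongs to this group.

Trp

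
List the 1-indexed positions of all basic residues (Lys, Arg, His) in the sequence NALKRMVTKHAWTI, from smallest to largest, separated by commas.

4, 5, 9, 10

Matching residues: K4, R5, K9, H10.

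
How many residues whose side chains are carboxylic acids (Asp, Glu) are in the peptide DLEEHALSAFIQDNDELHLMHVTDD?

Matching residues: D1, E3, E4, D13, D15, E16, D24, D25.

8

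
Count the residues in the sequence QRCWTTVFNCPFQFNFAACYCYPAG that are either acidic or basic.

1

Acidic: D, E. Basic: H, K, R.
Acidic residues here: none (0).
Basic residues here: R2 (1).
The two groups share no amino acid, so total = 0 + 1 = 1.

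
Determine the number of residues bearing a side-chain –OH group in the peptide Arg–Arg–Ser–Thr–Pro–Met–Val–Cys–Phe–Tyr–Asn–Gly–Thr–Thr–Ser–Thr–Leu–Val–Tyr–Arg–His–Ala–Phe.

8

S, T, and Y are the three residues with a side-chain hydroxyl.
Matching residues: Ser3, Thr4, Tyr10, Thr13, Thr14, Ser15, Thr16, Tyr19.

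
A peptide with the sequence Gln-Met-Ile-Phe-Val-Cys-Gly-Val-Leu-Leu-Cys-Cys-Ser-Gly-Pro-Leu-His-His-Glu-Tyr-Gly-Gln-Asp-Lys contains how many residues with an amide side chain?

2

The amide-side-chain residues are Asn (N) and Gln (Q).
Matching residues: Gln1, Gln22.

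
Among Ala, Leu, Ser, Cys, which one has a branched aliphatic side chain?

Valine (V), leucine (L), and isoleucine (I) are the branched-chain amino acids.
Of the listed options, only Leu belongs to this group.

Leu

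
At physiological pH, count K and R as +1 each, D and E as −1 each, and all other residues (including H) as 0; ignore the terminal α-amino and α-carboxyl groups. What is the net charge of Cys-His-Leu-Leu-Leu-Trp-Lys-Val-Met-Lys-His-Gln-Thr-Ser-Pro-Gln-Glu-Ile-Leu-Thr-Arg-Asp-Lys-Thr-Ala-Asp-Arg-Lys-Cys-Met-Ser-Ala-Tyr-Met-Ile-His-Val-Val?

Positive (K, R): Lys7, Lys10, Arg21, Lys23, Arg27, Lys28 → +6.
Negative (D, E): Glu17, Asp22, Asp26 → −3.
Net charge = (+6) + (−3) = +3.

+3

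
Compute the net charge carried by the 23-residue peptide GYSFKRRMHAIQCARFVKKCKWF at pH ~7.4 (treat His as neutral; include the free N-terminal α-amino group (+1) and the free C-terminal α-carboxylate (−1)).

Near pH 7.4, K and R contribute +1 each, D and E contribute −1 each, and every other side chain (His included, as stated) is uncharged.
Positive (K, R): K5, R6, R7, R15, K18, K19, K21 → +7.
Negative (D, E): none → −0.
The N-terminus (+1) and C-terminus (−1) cancel.
Net charge = (+7) + (−0) = +7.

+7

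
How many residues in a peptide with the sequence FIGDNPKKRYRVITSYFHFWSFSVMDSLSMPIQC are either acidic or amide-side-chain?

4

Acidic: D, E. Amide-side-chain: N, Q.
Acidic residues here: D4, D26 (2).
Amide-side-chain residues here: N5, Q33 (2).
The two groups share no amino acid, so total = 2 + 2 = 4.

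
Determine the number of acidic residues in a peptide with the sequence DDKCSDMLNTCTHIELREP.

Aspartate (D) and glutamate (E) have carboxylic-acid side chains and are the acidic amino acids.
Matching residues: D1, D2, D6, E15, E18.

5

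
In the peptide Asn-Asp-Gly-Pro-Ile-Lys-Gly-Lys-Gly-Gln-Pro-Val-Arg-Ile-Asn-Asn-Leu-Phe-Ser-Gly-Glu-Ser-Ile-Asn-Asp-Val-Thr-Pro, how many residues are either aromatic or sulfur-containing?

1

Aromatic: F, W, Y. Sulfur-containing: C, M.
Aromatic residues here: Phe18 (1).
Sulfur-containing residues here: none (0).
The two groups share no amino acid, so total = 1 + 0 = 1.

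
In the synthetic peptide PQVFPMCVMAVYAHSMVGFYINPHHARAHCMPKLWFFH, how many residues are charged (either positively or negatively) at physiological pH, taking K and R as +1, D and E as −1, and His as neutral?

Charged side chains at pH ~7.4: K, R (positive); D, E (negative).
Matching residues: R27, K33.

2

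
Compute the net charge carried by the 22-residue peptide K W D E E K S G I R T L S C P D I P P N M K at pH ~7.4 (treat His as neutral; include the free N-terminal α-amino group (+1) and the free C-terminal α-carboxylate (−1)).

0

The side chains ionized at physiological pH are Lys/Arg (+1) and Asp/Glu (−1); with His treated as neutral, nothing else contributes.
Positive (K, R): K1, K6, R10, K22 → +4.
Negative (D, E): D3, E4, E5, D16 → −4.
The N-terminus (+1) and C-terminus (−1) cancel.
Net charge = (+4) + (−4) = 0.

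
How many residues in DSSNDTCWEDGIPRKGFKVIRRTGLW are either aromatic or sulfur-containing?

4

Aromatic: F, W, Y. Sulfur-containing: C, M.
Aromatic residues here: W8, F17, W26 (3).
Sulfur-containing residues here: C7 (1).
The two groups share no amino acid, so total = 3 + 1 = 4.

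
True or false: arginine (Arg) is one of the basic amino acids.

The basic amino acids are Lys (K), Arg (R), and His (H).
Arginine is in this group.

True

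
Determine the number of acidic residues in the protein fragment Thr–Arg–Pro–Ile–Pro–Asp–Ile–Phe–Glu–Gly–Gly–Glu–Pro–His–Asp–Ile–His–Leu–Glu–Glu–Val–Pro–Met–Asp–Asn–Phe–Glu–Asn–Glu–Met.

9

The acidic residues are Asp (D) and Glu (E), whose side chains end in a carboxylate group.
Matching residues: Asp6, Glu9, Glu12, Asp15, Glu19, Glu20, Asp24, Glu27, Glu29.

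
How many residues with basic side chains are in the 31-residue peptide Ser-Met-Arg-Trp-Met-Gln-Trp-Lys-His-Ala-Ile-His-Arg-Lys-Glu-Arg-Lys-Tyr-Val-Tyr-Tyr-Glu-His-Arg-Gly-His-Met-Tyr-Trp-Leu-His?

12

Lysine (K), arginine (R), and histidine (H) have basic, nitrogen-containing side chains.
Matching residues: Arg3, Lys8, His9, His12, Arg13, Lys14, Arg16, Lys17, His23, Arg24, His26, His31.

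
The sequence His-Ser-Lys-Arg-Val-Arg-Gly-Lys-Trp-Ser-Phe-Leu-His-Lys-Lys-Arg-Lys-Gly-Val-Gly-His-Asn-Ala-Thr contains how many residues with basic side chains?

Lysine (K), arginine (R), and histidine (H) have basic, nitrogen-containing side chains.
Matching residues: His1, Lys3, Arg4, Arg6, Lys8, His13, Lys14, Lys15, Arg16, Lys17, His21.

11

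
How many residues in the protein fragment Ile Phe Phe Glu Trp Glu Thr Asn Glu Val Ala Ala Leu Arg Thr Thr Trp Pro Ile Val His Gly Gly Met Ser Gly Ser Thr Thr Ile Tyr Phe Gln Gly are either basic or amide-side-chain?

4

Basic: H, K, R. Amide-side-chain: N, Q.
Basic residues here: Arg14, His21 (2).
Amide-side-chain residues here: Asn8, Gln33 (2).
The two groups share no amino acid, so total = 2 + 2 = 4.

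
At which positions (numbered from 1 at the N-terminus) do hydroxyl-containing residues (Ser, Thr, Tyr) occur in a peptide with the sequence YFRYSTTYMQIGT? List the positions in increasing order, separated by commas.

1, 4, 5, 6, 7, 8, 13

Matching residues: Y1, Y4, S5, T6, T7, Y8, T13.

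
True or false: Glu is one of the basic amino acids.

K, R, and H are the three residues with basic side chains (ε-amine, guanidinium, and imidazole respectively).
Glutamate is not in this group.

False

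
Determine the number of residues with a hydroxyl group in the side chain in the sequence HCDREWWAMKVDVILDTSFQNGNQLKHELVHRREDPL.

2

Serine (S), threonine (T), and tyrosine (Y) each carry a hydroxyl group on the side chain.
Matching residues: T17, S18.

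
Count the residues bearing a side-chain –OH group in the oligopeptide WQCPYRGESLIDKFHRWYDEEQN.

3

S, T, and Y are the three residues with a side-chain hydroxyl.
Matching residues: Y5, S9, Y18.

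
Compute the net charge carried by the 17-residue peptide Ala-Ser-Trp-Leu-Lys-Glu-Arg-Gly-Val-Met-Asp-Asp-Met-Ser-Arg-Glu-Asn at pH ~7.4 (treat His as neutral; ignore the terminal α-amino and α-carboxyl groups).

Near pH 7.4, K and R contribute +1 each, D and E contribute −1 each, and every other side chain (His included, as stated) is uncharged.
Positive (K, R): Lys5, Arg7, Arg15 → +3.
Negative (D, E): Glu6, Asp11, Asp12, Glu16 → −4.
Net charge = (+3) + (−4) = −1.

-1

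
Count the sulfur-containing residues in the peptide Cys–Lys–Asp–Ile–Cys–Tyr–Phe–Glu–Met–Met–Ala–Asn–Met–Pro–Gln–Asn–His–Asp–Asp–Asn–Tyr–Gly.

5

Only Cys (C) and Met (M) have a sulfur atom in the side chain.
Matching residues: Cys1, Cys5, Met9, Met10, Met13.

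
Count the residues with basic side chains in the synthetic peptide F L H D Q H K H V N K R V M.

6

The basic amino acids are Lys (K), Arg (R), and His (H).
Matching residues: H3, H6, K7, H8, K11, R12.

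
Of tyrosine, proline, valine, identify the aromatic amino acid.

Phenylalanine (F), tryptophan (W), and tyrosine (Y) have aromatic ring side chains.
Of the listed options, only tyrosine belongs to this group.

tyrosine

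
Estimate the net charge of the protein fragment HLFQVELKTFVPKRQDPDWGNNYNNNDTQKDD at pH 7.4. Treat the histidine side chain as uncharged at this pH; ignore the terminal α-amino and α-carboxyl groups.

Near pH 7.4, K and R contribute +1 each, D and E contribute −1 each, and every other side chain (His included, as stated) is uncharged.
Positive (K, R): K8, K13, R14, K30 → +4.
Negative (D, E): E6, D16, D18, D27, D31, D32 → −6.
Net charge = (+4) + (−6) = −2.

-2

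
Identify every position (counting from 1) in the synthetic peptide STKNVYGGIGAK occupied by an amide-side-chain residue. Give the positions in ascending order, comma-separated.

4

The amide-side-chain residues are Asn (N) and Gln (Q).
Matching residues: N4.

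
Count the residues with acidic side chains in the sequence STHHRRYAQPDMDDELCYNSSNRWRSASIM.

4

The acidic residues are Asp (D) and Glu (E), whose side chains end in a carboxylate group.
Matching residues: D11, D13, D14, E15.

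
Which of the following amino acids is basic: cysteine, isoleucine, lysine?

lysine

The basic amino acids are Lys (K), Arg (R), and His (H).
Of the listed options, only lysine belongs to this group.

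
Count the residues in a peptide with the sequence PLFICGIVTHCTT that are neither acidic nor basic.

12

Acidic: D, E. Basic: K, R, H. All other residues are neither.
Matching residues: P1, L2, F3, I4, C5, G6, I7, V8, T9, C11, T12, T13.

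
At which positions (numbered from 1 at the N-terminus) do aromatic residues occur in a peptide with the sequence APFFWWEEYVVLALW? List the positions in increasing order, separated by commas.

3, 4, 5, 6, 9, 15

Phenylalanine (F), tryptophan (W), and tyrosine (Y) have aromatic ring side chains.
Matching residues: F3, F4, W5, W6, Y9, W15.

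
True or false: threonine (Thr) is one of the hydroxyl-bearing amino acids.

Serine (S), threonine (T), and tyrosine (Y) each carry a hydroxyl group on the side chain.
Threonine is in this group.

True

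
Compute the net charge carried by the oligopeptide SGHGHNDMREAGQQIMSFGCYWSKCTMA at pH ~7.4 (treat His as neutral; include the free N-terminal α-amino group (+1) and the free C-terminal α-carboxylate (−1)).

0

At pH ~7.4 the Lys and Arg side chains are protonated (+1), the Asp and Glu side chains are deprotonated (−1), and with His taken as neutral all other side chains carry no charge.
Positive (K, R): R9, K24 → +2.
Negative (D, E): D7, E10 → −2.
The N-terminus (+1) and C-terminus (−1) cancel.
Net charge = (+2) + (−2) = 0.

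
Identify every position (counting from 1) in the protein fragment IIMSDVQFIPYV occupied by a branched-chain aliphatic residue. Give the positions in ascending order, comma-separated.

1, 2, 6, 9, 12

V, L, and I make up the branched-chain aliphatic group.
Matching residues: I1, I2, V6, I9, V12.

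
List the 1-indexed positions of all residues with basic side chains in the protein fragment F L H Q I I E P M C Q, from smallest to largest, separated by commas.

Lysine (K), arginine (R), and histidine (H) have basic, nitrogen-containing side chains.
Matching residues: H3.

3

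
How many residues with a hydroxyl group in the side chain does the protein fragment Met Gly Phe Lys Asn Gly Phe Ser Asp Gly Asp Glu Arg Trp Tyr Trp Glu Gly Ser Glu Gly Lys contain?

3

S, T, and Y are the three residues with a side-chain hydroxyl.
Matching residues: Ser8, Tyr15, Ser19.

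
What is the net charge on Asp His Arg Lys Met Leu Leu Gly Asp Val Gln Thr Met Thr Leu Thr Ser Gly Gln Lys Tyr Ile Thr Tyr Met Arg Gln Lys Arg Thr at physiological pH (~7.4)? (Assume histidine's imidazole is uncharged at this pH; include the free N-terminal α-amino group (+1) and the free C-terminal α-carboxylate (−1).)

At pH ~7.4 the Lys and Arg side chains are protonated (+1), the Asp and Glu side chains are deprotonated (−1), and with His taken as neutral all other side chains carry no charge.
Positive (K, R): Arg3, Lys4, Lys20, Arg26, Lys28, Arg29 → +6.
Negative (D, E): Asp1, Asp9 → −2.
The N-terminus (+1) and C-terminus (−1) cancel.
Net charge = (+6) + (−2) = +4.

+4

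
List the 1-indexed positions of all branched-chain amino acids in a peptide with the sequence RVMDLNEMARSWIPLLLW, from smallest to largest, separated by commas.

2, 5, 13, 15, 16, 17

The BCAAs are Val, Leu, and Ile — aliphatic side chains with a branch point.
Matching residues: V2, L5, I13, L15, L16, L17.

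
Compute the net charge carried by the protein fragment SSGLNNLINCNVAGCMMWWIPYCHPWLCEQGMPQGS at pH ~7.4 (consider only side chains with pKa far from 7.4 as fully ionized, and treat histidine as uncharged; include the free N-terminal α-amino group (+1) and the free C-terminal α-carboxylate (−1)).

-1

At pH ~7.4 the Lys and Arg side chains are protonated (+1), the Asp and Glu side chains are deprotonated (−1), and with His taken as neutral all other side chains carry no charge.
Positive (K, R): none → +0.
Negative (D, E): E29 → −1.
The N-terminus (+1) and C-terminus (−1) cancel.
Net charge = (+0) + (−1) = −1.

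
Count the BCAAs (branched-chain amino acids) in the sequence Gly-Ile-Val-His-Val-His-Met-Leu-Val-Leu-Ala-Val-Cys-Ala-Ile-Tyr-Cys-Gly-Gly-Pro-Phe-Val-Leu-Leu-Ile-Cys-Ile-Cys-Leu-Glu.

14

Valine (V), leucine (L), and isoleucine (I) are the branched-chain amino acids.
Matching residues: Ile2, Val3, Val5, Leu8, Val9, Leu10, Val12, Ile15, Val22, Leu23, Leu24, Ile25, Ile27, Leu29.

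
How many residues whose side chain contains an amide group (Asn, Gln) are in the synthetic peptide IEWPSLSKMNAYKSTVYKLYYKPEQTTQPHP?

Matching residues: N10, Q25, Q28.

3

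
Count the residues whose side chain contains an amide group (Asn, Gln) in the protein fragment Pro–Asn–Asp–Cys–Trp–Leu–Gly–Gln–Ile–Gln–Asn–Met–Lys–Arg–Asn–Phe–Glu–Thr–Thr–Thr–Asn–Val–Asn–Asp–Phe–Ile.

Matching residues: Asn2, Gln8, Gln10, Asn11, Asn15, Asn21, Asn23.

7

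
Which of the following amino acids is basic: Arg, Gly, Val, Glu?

K, R, and H are the three residues with basic side chains (ε-amine, guanidinium, and imidazole respectively).
Of the listed options, only Arg belongs to this group.

Arg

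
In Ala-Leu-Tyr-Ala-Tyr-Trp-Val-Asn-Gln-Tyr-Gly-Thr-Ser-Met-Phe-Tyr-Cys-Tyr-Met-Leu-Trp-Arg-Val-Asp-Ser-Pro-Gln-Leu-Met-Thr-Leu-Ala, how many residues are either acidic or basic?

Acidic: D, E. Basic: H, K, R.
Acidic residues here: Asp24 (1).
Basic residues here: Arg22 (1).
The two groups share no amino acid, so total = 1 + 1 = 2.

2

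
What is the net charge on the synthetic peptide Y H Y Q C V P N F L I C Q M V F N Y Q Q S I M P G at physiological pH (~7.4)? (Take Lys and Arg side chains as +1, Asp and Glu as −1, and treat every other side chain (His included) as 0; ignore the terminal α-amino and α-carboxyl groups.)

Positive (K, R): none → +0.
Negative (D, E): none → −0.
Net charge = (+0) + (−0) = 0.

0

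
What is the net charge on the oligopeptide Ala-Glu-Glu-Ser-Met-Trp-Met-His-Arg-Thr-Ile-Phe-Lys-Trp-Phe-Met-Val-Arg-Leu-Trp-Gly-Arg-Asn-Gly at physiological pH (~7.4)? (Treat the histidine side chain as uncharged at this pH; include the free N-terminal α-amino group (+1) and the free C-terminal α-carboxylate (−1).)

At pH ~7.4 the Lys and Arg side chains are protonated (+1), the Asp and Glu side chains are deprotonated (−1), and with His taken as neutral all other side chains carry no charge.
Positive (K, R): Arg9, Lys13, Arg18, Arg22 → +4.
Negative (D, E): Glu2, Glu3 → −2.
The N-terminus (+1) and C-terminus (−1) cancel.
Net charge = (+4) + (−2) = +2.

+2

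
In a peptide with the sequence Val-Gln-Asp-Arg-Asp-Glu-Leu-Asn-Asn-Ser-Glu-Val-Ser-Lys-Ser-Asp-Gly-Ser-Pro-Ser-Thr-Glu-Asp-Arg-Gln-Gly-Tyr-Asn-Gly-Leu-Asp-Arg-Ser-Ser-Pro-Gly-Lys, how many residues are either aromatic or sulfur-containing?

Aromatic: F, W, Y. Sulfur-containing: C, M.
Aromatic residues here: Tyr27 (1).
Sulfur-containing residues here: none (0).
The two groups share no amino acid, so total = 1 + 0 = 1.

1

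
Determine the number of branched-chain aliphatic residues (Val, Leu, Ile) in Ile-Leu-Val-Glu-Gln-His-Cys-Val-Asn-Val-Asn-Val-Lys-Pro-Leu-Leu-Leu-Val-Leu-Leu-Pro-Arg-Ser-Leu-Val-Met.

14

Matching residues: Ile1, Leu2, Val3, Val8, Val10, Val12, Leu15, Leu16, Leu17, Val18, Leu19, Leu20, Leu24, Val25.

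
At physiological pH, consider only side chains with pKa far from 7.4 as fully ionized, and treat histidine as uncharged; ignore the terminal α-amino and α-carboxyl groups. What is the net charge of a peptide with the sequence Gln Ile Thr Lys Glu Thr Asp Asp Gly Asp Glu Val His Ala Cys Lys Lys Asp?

The side chains ionized at physiological pH are Lys/Arg (+1) and Asp/Glu (−1); with His treated as neutral, nothing else contributes.
Positive (K, R): Lys4, Lys16, Lys17 → +3.
Negative (D, E): Glu5, Asp7, Asp8, Asp10, Glu11, Asp18 → −6.
Net charge = (+3) + (−6) = −3.

-3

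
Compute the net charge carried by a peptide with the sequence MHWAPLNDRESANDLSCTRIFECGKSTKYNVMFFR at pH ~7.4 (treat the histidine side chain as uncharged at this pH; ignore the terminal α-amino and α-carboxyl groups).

At pH ~7.4 the Lys and Arg side chains are protonated (+1), the Asp and Glu side chains are deprotonated (−1), and with His taken as neutral all other side chains carry no charge.
Positive (K, R): R9, R19, K25, K28, R35 → +5.
Negative (D, E): D8, E10, D14, E22 → −4.
Net charge = (+5) + (−4) = +1.

+1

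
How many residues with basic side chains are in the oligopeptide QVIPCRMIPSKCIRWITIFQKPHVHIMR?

7

K, R, and H are the three residues with basic side chains (ε-amine, guanidinium, and imidazole respectively).
Matching residues: R6, K11, R14, K21, H23, H25, R28.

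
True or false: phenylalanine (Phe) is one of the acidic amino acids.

Only D (aspartate) and E (glutamate) carry a side-chain carboxylic acid.
Phenylalanine is not in this group.

False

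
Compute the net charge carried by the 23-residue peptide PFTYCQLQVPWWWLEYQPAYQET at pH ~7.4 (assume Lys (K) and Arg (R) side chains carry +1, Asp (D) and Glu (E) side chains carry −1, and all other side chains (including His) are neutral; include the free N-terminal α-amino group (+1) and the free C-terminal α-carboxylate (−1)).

-2

Positive (K, R): none → +0.
Negative (D, E): E15, E22 → −2.
The N-terminus (+1) and C-terminus (−1) cancel.
Net charge = (+0) + (−2) = −2.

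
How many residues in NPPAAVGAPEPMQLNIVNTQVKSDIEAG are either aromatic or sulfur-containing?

1

Aromatic: F, W, Y. Sulfur-containing: C, M.
Aromatic residues here: none (0).
Sulfur-containing residues here: M12 (1).
The two groups share no amino acid, so total = 0 + 1 = 1.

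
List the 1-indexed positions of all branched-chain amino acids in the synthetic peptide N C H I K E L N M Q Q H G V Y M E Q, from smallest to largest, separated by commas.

4, 7, 14

The BCAAs are Val, Leu, and Ile — aliphatic side chains with a branch point.
Matching residues: I4, L7, V14.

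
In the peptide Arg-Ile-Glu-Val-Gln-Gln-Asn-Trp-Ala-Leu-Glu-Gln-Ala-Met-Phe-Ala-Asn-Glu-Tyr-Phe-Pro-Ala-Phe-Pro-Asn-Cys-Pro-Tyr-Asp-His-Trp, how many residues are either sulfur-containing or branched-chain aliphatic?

5

Sulfur-containing: C, M. Branched-chain aliphatic: I, L, V.
Sulfur-containing residues here: Met14, Cys26 (2).
Branched-chain aliphatic residues here: Ile2, Val4, Leu10 (3).
The two groups share no amino acid, so total = 2 + 3 = 5.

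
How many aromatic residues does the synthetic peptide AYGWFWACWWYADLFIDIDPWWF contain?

11

F, W, and Y each carry an aromatic ring on the side chain.
Matching residues: Y2, W4, F5, W6, W9, W10, Y11, F15, W21, W22, F23.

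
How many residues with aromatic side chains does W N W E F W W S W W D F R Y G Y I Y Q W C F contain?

13

Phenylalanine (F), tryptophan (W), and tyrosine (Y) have aromatic ring side chains.
Matching residues: W1, W3, F5, W6, W7, W9, W10, F12, Y14, Y16, Y18, W20, F22.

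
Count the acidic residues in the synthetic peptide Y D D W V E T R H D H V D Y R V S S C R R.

Only D (aspartate) and E (glutamate) carry a side-chain carboxylic acid.
Matching residues: D2, D3, E6, D10, D13.

5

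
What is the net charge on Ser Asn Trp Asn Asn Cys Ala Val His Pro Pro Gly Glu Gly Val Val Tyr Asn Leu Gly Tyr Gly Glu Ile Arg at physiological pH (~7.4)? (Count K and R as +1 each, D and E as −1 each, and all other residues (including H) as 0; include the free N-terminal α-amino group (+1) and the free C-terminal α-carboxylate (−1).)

-1

Positive (K, R): Arg25 → +1.
Negative (D, E): Glu13, Glu23 → −2.
The N-terminus (+1) and C-terminus (−1) cancel.
Net charge = (+1) + (−2) = −1.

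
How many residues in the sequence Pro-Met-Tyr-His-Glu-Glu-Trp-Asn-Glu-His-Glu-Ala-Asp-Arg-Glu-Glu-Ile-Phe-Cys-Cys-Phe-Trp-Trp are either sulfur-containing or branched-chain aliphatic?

Sulfur-containing: C, M. Branched-chain aliphatic: I, L, V.
Sulfur-containing residues here: Met2, Cys19, Cys20 (3).
Branched-chain aliphatic residues here: Ile17 (1).
The two groups share no amino acid, so total = 3 + 1 = 4.

4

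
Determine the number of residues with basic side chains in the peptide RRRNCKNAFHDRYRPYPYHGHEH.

Lysine (K), arginine (R), and histidine (H) have basic, nitrogen-containing side chains.
Matching residues: R1, R2, R3, K6, H10, R12, R14, H19, H21, H23.

10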